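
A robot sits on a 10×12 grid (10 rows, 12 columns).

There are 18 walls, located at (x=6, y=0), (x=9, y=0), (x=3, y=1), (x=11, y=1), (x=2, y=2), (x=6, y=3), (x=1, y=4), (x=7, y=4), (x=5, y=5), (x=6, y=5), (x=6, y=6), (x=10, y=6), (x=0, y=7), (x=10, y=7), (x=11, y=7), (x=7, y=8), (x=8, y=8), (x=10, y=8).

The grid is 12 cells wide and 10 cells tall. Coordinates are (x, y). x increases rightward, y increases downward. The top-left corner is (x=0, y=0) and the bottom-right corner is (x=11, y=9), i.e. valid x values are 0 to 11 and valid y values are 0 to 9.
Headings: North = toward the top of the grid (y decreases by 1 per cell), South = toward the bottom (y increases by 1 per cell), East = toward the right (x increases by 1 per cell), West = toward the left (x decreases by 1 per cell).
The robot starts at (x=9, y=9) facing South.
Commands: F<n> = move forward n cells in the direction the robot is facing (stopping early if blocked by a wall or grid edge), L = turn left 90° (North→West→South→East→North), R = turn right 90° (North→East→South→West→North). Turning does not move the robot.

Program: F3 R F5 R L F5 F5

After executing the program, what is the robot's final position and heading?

Start: (x=9, y=9), facing South
  F3: move forward 0/3 (blocked), now at (x=9, y=9)
  R: turn right, now facing West
  F5: move forward 5, now at (x=4, y=9)
  R: turn right, now facing North
  L: turn left, now facing West
  F5: move forward 4/5 (blocked), now at (x=0, y=9)
  F5: move forward 0/5 (blocked), now at (x=0, y=9)
Final: (x=0, y=9), facing West

Answer: Final position: (x=0, y=9), facing West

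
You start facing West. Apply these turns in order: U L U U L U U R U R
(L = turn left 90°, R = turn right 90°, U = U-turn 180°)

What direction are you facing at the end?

Answer: Final heading: West

Derivation:
Start: West
  U (U-turn (180°)) -> East
  L (left (90° counter-clockwise)) -> North
  U (U-turn (180°)) -> South
  U (U-turn (180°)) -> North
  L (left (90° counter-clockwise)) -> West
  U (U-turn (180°)) -> East
  U (U-turn (180°)) -> West
  R (right (90° clockwise)) -> North
  U (U-turn (180°)) -> South
  R (right (90° clockwise)) -> West
Final: West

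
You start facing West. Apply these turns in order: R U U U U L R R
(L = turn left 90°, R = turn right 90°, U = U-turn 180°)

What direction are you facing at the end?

Start: West
  R (right (90° clockwise)) -> North
  U (U-turn (180°)) -> South
  U (U-turn (180°)) -> North
  U (U-turn (180°)) -> South
  U (U-turn (180°)) -> North
  L (left (90° counter-clockwise)) -> West
  R (right (90° clockwise)) -> North
  R (right (90° clockwise)) -> East
Final: East

Answer: Final heading: East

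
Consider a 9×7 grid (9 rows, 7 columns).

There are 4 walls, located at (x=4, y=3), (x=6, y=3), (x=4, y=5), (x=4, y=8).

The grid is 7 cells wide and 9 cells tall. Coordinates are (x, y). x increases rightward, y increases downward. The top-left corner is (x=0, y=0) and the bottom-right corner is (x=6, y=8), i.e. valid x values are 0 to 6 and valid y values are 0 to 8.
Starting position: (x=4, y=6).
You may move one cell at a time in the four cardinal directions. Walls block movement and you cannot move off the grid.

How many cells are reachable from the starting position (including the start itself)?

BFS flood-fill from (x=4, y=6):
  Distance 0: (x=4, y=6)
  Distance 1: (x=3, y=6), (x=5, y=6), (x=4, y=7)
  Distance 2: (x=3, y=5), (x=5, y=5), (x=2, y=6), (x=6, y=6), (x=3, y=7), (x=5, y=7)
  Distance 3: (x=3, y=4), (x=5, y=4), (x=2, y=5), (x=6, y=5), (x=1, y=6), (x=2, y=7), (x=6, y=7), (x=3, y=8), (x=5, y=8)
  Distance 4: (x=3, y=3), (x=5, y=3), (x=2, y=4), (x=4, y=4), (x=6, y=4), (x=1, y=5), (x=0, y=6), (x=1, y=7), (x=2, y=8), (x=6, y=8)
  Distance 5: (x=3, y=2), (x=5, y=2), (x=2, y=3), (x=1, y=4), (x=0, y=5), (x=0, y=7), (x=1, y=8)
  Distance 6: (x=3, y=1), (x=5, y=1), (x=2, y=2), (x=4, y=2), (x=6, y=2), (x=1, y=3), (x=0, y=4), (x=0, y=8)
  Distance 7: (x=3, y=0), (x=5, y=0), (x=2, y=1), (x=4, y=1), (x=6, y=1), (x=1, y=2), (x=0, y=3)
  Distance 8: (x=2, y=0), (x=4, y=0), (x=6, y=0), (x=1, y=1), (x=0, y=2)
  Distance 9: (x=1, y=0), (x=0, y=1)
  Distance 10: (x=0, y=0)
Total reachable: 59 (grid has 59 open cells total)

Answer: Reachable cells: 59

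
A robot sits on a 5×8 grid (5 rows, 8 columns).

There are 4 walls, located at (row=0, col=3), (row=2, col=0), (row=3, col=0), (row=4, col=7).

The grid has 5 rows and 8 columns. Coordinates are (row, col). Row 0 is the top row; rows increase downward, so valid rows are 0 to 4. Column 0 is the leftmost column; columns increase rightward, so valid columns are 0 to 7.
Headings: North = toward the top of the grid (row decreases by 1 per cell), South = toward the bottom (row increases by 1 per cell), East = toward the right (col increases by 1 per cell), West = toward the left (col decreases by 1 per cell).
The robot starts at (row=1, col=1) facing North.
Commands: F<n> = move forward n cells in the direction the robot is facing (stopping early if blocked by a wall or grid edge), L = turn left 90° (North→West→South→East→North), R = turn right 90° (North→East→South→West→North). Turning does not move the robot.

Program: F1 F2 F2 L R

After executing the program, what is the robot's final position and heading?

Answer: Final position: (row=0, col=1), facing North

Derivation:
Start: (row=1, col=1), facing North
  F1: move forward 1, now at (row=0, col=1)
  F2: move forward 0/2 (blocked), now at (row=0, col=1)
  F2: move forward 0/2 (blocked), now at (row=0, col=1)
  L: turn left, now facing West
  R: turn right, now facing North
Final: (row=0, col=1), facing North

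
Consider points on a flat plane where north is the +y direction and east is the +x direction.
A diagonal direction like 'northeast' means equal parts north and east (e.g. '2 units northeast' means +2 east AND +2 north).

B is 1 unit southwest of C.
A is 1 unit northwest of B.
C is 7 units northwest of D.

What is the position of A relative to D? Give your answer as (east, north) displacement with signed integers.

Place D at the origin (east=0, north=0).
  C is 7 units northwest of D: delta (east=-7, north=+7); C at (east=-7, north=7).
  B is 1 unit southwest of C: delta (east=-1, north=-1); B at (east=-8, north=6).
  A is 1 unit northwest of B: delta (east=-1, north=+1); A at (east=-9, north=7).
Therefore A relative to D: (east=-9, north=7).

Answer: A is at (east=-9, north=7) relative to D.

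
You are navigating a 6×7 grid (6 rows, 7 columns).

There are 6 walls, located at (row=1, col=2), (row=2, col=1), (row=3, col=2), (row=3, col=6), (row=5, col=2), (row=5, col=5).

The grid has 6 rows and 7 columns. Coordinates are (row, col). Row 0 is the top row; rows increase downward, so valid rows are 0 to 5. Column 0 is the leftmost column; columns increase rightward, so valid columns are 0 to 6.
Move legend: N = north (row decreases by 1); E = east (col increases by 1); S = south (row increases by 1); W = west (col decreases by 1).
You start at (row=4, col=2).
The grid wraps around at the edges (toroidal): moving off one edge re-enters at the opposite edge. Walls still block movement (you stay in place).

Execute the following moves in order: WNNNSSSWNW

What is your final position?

Start: (row=4, col=2)
  W (west): (row=4, col=2) -> (row=4, col=1)
  N (north): (row=4, col=1) -> (row=3, col=1)
  N (north): blocked, stay at (row=3, col=1)
  N (north): blocked, stay at (row=3, col=1)
  S (south): (row=3, col=1) -> (row=4, col=1)
  S (south): (row=4, col=1) -> (row=5, col=1)
  S (south): (row=5, col=1) -> (row=0, col=1)
  W (west): (row=0, col=1) -> (row=0, col=0)
  N (north): (row=0, col=0) -> (row=5, col=0)
  W (west): (row=5, col=0) -> (row=5, col=6)
Final: (row=5, col=6)

Answer: Final position: (row=5, col=6)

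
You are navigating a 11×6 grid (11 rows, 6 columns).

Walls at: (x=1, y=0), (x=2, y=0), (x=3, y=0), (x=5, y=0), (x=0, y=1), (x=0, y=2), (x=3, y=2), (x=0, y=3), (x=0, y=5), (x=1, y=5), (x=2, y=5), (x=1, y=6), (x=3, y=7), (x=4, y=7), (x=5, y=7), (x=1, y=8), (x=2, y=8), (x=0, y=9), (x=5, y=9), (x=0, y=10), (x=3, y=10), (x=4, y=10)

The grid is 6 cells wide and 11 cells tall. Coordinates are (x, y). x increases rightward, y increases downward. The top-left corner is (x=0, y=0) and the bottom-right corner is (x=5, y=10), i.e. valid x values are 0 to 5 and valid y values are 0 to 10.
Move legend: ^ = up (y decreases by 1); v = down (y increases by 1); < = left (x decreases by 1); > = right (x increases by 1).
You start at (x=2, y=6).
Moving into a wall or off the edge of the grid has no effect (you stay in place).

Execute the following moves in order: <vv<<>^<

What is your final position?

Start: (x=2, y=6)
  < (left): blocked, stay at (x=2, y=6)
  v (down): (x=2, y=6) -> (x=2, y=7)
  v (down): blocked, stay at (x=2, y=7)
  < (left): (x=2, y=7) -> (x=1, y=7)
  < (left): (x=1, y=7) -> (x=0, y=7)
  > (right): (x=0, y=7) -> (x=1, y=7)
  ^ (up): blocked, stay at (x=1, y=7)
  < (left): (x=1, y=7) -> (x=0, y=7)
Final: (x=0, y=7)

Answer: Final position: (x=0, y=7)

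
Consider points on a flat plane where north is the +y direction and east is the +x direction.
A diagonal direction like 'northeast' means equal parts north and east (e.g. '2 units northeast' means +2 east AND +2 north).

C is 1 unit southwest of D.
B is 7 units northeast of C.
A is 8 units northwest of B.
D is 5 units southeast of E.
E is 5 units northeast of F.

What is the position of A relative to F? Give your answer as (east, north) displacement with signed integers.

Place F at the origin (east=0, north=0).
  E is 5 units northeast of F: delta (east=+5, north=+5); E at (east=5, north=5).
  D is 5 units southeast of E: delta (east=+5, north=-5); D at (east=10, north=0).
  C is 1 unit southwest of D: delta (east=-1, north=-1); C at (east=9, north=-1).
  B is 7 units northeast of C: delta (east=+7, north=+7); B at (east=16, north=6).
  A is 8 units northwest of B: delta (east=-8, north=+8); A at (east=8, north=14).
Therefore A relative to F: (east=8, north=14).

Answer: A is at (east=8, north=14) relative to F.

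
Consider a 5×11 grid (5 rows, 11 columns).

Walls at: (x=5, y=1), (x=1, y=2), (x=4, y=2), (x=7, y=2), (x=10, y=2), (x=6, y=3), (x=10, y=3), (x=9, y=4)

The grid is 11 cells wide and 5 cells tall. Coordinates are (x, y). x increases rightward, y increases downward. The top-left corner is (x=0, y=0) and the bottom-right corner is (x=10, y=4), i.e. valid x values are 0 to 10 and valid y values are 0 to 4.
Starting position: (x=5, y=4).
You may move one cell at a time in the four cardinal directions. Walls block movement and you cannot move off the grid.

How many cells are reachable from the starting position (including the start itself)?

BFS flood-fill from (x=5, y=4):
  Distance 0: (x=5, y=4)
  Distance 1: (x=5, y=3), (x=4, y=4), (x=6, y=4)
  Distance 2: (x=5, y=2), (x=4, y=3), (x=3, y=4), (x=7, y=4)
  Distance 3: (x=6, y=2), (x=3, y=3), (x=7, y=3), (x=2, y=4), (x=8, y=4)
  Distance 4: (x=6, y=1), (x=3, y=2), (x=2, y=3), (x=8, y=3), (x=1, y=4)
  Distance 5: (x=6, y=0), (x=3, y=1), (x=7, y=1), (x=2, y=2), (x=8, y=2), (x=1, y=3), (x=9, y=3), (x=0, y=4)
  Distance 6: (x=3, y=0), (x=5, y=0), (x=7, y=0), (x=2, y=1), (x=4, y=1), (x=8, y=1), (x=9, y=2), (x=0, y=3)
  Distance 7: (x=2, y=0), (x=4, y=0), (x=8, y=0), (x=1, y=1), (x=9, y=1), (x=0, y=2)
  Distance 8: (x=1, y=0), (x=9, y=0), (x=0, y=1), (x=10, y=1)
  Distance 9: (x=0, y=0), (x=10, y=0)
Total reachable: 46 (grid has 47 open cells total)

Answer: Reachable cells: 46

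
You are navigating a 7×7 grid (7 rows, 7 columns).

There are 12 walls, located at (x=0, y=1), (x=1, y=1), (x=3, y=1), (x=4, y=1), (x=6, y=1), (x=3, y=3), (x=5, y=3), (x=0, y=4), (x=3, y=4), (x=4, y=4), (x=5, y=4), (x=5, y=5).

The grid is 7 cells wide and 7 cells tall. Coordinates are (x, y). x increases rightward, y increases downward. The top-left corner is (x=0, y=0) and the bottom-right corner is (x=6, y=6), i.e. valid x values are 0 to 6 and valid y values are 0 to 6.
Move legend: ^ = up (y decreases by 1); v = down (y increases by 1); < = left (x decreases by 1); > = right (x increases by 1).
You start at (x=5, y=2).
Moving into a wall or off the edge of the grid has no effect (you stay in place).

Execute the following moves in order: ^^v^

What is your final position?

Start: (x=5, y=2)
  ^ (up): (x=5, y=2) -> (x=5, y=1)
  ^ (up): (x=5, y=1) -> (x=5, y=0)
  v (down): (x=5, y=0) -> (x=5, y=1)
  ^ (up): (x=5, y=1) -> (x=5, y=0)
Final: (x=5, y=0)

Answer: Final position: (x=5, y=0)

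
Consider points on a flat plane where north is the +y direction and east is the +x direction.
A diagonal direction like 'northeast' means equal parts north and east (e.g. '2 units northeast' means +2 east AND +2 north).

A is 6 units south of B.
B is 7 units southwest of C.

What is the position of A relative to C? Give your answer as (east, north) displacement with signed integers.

Answer: A is at (east=-7, north=-13) relative to C.

Derivation:
Place C at the origin (east=0, north=0).
  B is 7 units southwest of C: delta (east=-7, north=-7); B at (east=-7, north=-7).
  A is 6 units south of B: delta (east=+0, north=-6); A at (east=-7, north=-13).
Therefore A relative to C: (east=-7, north=-13).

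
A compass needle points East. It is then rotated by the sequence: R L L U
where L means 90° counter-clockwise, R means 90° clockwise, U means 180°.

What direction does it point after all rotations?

Answer: Final heading: South

Derivation:
Start: East
  R (right (90° clockwise)) -> South
  L (left (90° counter-clockwise)) -> East
  L (left (90° counter-clockwise)) -> North
  U (U-turn (180°)) -> South
Final: South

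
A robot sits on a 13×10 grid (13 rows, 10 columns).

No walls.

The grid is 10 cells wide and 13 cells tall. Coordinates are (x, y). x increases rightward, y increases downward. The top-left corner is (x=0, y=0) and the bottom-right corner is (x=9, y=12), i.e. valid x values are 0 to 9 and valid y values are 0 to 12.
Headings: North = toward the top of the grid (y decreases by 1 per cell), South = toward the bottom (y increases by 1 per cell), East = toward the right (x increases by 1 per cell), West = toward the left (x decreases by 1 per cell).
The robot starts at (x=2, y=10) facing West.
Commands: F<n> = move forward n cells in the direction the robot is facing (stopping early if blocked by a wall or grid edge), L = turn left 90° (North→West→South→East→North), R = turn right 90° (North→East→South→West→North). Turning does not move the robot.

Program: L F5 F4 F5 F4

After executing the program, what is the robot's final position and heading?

Start: (x=2, y=10), facing West
  L: turn left, now facing South
  F5: move forward 2/5 (blocked), now at (x=2, y=12)
  F4: move forward 0/4 (blocked), now at (x=2, y=12)
  F5: move forward 0/5 (blocked), now at (x=2, y=12)
  F4: move forward 0/4 (blocked), now at (x=2, y=12)
Final: (x=2, y=12), facing South

Answer: Final position: (x=2, y=12), facing South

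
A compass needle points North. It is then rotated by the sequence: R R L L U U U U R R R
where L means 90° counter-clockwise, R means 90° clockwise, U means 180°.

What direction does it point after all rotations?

Answer: Final heading: West

Derivation:
Start: North
  R (right (90° clockwise)) -> East
  R (right (90° clockwise)) -> South
  L (left (90° counter-clockwise)) -> East
  L (left (90° counter-clockwise)) -> North
  U (U-turn (180°)) -> South
  U (U-turn (180°)) -> North
  U (U-turn (180°)) -> South
  U (U-turn (180°)) -> North
  R (right (90° clockwise)) -> East
  R (right (90° clockwise)) -> South
  R (right (90° clockwise)) -> West
Final: West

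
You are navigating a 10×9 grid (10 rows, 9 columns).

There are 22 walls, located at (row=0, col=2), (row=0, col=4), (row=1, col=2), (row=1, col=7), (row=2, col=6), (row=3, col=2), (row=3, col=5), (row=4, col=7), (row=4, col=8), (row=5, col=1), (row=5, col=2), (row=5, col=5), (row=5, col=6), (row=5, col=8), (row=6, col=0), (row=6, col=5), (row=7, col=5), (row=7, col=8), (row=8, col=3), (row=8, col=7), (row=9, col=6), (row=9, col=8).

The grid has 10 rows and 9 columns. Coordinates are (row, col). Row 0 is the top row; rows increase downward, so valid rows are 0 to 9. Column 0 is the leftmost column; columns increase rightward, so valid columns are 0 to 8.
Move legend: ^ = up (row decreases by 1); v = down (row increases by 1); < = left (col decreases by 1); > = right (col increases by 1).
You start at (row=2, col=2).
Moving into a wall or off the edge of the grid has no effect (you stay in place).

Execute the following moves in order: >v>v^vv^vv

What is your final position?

Answer: Final position: (row=6, col=4)

Derivation:
Start: (row=2, col=2)
  > (right): (row=2, col=2) -> (row=2, col=3)
  v (down): (row=2, col=3) -> (row=3, col=3)
  > (right): (row=3, col=3) -> (row=3, col=4)
  v (down): (row=3, col=4) -> (row=4, col=4)
  ^ (up): (row=4, col=4) -> (row=3, col=4)
  v (down): (row=3, col=4) -> (row=4, col=4)
  v (down): (row=4, col=4) -> (row=5, col=4)
  ^ (up): (row=5, col=4) -> (row=4, col=4)
  v (down): (row=4, col=4) -> (row=5, col=4)
  v (down): (row=5, col=4) -> (row=6, col=4)
Final: (row=6, col=4)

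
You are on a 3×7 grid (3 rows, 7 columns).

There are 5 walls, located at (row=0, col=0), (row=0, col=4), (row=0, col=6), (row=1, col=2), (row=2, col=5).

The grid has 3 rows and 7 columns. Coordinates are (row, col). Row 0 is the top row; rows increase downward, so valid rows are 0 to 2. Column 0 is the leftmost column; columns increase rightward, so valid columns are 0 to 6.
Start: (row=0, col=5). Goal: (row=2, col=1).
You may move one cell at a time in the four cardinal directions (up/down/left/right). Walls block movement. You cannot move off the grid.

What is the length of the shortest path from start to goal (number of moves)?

Answer: Shortest path length: 6

Derivation:
BFS from (row=0, col=5) until reaching (row=2, col=1):
  Distance 0: (row=0, col=5)
  Distance 1: (row=1, col=5)
  Distance 2: (row=1, col=4), (row=1, col=6)
  Distance 3: (row=1, col=3), (row=2, col=4), (row=2, col=6)
  Distance 4: (row=0, col=3), (row=2, col=3)
  Distance 5: (row=0, col=2), (row=2, col=2)
  Distance 6: (row=0, col=1), (row=2, col=1)  <- goal reached here
One shortest path (6 moves): (row=0, col=5) -> (row=1, col=5) -> (row=1, col=4) -> (row=1, col=3) -> (row=2, col=3) -> (row=2, col=2) -> (row=2, col=1)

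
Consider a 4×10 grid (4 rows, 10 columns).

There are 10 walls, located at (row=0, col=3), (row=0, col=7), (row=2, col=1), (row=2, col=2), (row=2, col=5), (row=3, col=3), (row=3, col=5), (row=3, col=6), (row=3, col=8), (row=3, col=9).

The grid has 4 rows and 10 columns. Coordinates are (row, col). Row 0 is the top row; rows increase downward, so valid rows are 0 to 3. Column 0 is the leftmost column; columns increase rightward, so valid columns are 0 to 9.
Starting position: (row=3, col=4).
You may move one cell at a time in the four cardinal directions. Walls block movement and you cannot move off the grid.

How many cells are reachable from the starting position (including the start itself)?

BFS flood-fill from (row=3, col=4):
  Distance 0: (row=3, col=4)
  Distance 1: (row=2, col=4)
  Distance 2: (row=1, col=4), (row=2, col=3)
  Distance 3: (row=0, col=4), (row=1, col=3), (row=1, col=5)
  Distance 4: (row=0, col=5), (row=1, col=2), (row=1, col=6)
  Distance 5: (row=0, col=2), (row=0, col=6), (row=1, col=1), (row=1, col=7), (row=2, col=6)
  Distance 6: (row=0, col=1), (row=1, col=0), (row=1, col=8), (row=2, col=7)
  Distance 7: (row=0, col=0), (row=0, col=8), (row=1, col=9), (row=2, col=0), (row=2, col=8), (row=3, col=7)
  Distance 8: (row=0, col=9), (row=2, col=9), (row=3, col=0)
  Distance 9: (row=3, col=1)
  Distance 10: (row=3, col=2)
Total reachable: 30 (grid has 30 open cells total)

Answer: Reachable cells: 30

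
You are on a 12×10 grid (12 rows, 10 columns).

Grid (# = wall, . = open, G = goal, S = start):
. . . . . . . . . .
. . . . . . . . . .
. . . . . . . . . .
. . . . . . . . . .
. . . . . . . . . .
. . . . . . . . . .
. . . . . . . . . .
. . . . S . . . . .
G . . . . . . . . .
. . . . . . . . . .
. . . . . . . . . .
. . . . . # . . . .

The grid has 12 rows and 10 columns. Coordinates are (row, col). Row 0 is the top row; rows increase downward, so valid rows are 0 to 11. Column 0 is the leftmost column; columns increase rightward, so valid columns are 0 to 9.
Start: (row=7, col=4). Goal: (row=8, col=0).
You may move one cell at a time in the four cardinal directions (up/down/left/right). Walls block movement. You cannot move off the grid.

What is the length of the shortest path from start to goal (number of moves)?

BFS from (row=7, col=4) until reaching (row=8, col=0):
  Distance 0: (row=7, col=4)
  Distance 1: (row=6, col=4), (row=7, col=3), (row=7, col=5), (row=8, col=4)
  Distance 2: (row=5, col=4), (row=6, col=3), (row=6, col=5), (row=7, col=2), (row=7, col=6), (row=8, col=3), (row=8, col=5), (row=9, col=4)
  Distance 3: (row=4, col=4), (row=5, col=3), (row=5, col=5), (row=6, col=2), (row=6, col=6), (row=7, col=1), (row=7, col=7), (row=8, col=2), (row=8, col=6), (row=9, col=3), (row=9, col=5), (row=10, col=4)
  Distance 4: (row=3, col=4), (row=4, col=3), (row=4, col=5), (row=5, col=2), (row=5, col=6), (row=6, col=1), (row=6, col=7), (row=7, col=0), (row=7, col=8), (row=8, col=1), (row=8, col=7), (row=9, col=2), (row=9, col=6), (row=10, col=3), (row=10, col=5), (row=11, col=4)
  Distance 5: (row=2, col=4), (row=3, col=3), (row=3, col=5), (row=4, col=2), (row=4, col=6), (row=5, col=1), (row=5, col=7), (row=6, col=0), (row=6, col=8), (row=7, col=9), (row=8, col=0), (row=8, col=8), (row=9, col=1), (row=9, col=7), (row=10, col=2), (row=10, col=6), (row=11, col=3)  <- goal reached here
One shortest path (5 moves): (row=7, col=4) -> (row=7, col=3) -> (row=7, col=2) -> (row=7, col=1) -> (row=7, col=0) -> (row=8, col=0)

Answer: Shortest path length: 5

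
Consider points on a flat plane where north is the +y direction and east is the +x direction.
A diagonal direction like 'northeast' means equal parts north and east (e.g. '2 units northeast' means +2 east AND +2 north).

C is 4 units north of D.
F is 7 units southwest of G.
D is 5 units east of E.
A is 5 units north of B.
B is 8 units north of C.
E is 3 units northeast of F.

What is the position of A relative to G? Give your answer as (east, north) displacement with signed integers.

Place G at the origin (east=0, north=0).
  F is 7 units southwest of G: delta (east=-7, north=-7); F at (east=-7, north=-7).
  E is 3 units northeast of F: delta (east=+3, north=+3); E at (east=-4, north=-4).
  D is 5 units east of E: delta (east=+5, north=+0); D at (east=1, north=-4).
  C is 4 units north of D: delta (east=+0, north=+4); C at (east=1, north=0).
  B is 8 units north of C: delta (east=+0, north=+8); B at (east=1, north=8).
  A is 5 units north of B: delta (east=+0, north=+5); A at (east=1, north=13).
Therefore A relative to G: (east=1, north=13).

Answer: A is at (east=1, north=13) relative to G.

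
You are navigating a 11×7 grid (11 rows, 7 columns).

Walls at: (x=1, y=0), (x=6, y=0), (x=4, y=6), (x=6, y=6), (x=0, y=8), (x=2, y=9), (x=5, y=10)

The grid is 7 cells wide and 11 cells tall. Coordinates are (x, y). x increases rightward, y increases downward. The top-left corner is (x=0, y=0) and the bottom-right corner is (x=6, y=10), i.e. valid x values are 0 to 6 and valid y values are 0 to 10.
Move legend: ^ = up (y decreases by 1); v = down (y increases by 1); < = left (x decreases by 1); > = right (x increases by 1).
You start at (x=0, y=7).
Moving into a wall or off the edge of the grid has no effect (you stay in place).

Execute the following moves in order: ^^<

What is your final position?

Answer: Final position: (x=0, y=5)

Derivation:
Start: (x=0, y=7)
  ^ (up): (x=0, y=7) -> (x=0, y=6)
  ^ (up): (x=0, y=6) -> (x=0, y=5)
  < (left): blocked, stay at (x=0, y=5)
Final: (x=0, y=5)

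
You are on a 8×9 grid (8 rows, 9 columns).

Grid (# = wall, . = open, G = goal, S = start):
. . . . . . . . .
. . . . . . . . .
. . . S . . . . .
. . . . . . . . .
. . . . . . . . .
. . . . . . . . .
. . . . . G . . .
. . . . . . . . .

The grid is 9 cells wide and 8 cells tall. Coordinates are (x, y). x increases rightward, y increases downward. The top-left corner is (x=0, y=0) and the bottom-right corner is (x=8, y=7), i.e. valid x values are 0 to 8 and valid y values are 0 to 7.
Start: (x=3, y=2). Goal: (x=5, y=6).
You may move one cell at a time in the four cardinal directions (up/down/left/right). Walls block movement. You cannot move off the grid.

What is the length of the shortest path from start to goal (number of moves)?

Answer: Shortest path length: 6

Derivation:
BFS from (x=3, y=2) until reaching (x=5, y=6):
  Distance 0: (x=3, y=2)
  Distance 1: (x=3, y=1), (x=2, y=2), (x=4, y=2), (x=3, y=3)
  Distance 2: (x=3, y=0), (x=2, y=1), (x=4, y=1), (x=1, y=2), (x=5, y=2), (x=2, y=3), (x=4, y=3), (x=3, y=4)
  Distance 3: (x=2, y=0), (x=4, y=0), (x=1, y=1), (x=5, y=1), (x=0, y=2), (x=6, y=2), (x=1, y=3), (x=5, y=3), (x=2, y=4), (x=4, y=4), (x=3, y=5)
  Distance 4: (x=1, y=0), (x=5, y=0), (x=0, y=1), (x=6, y=1), (x=7, y=2), (x=0, y=3), (x=6, y=3), (x=1, y=4), (x=5, y=4), (x=2, y=5), (x=4, y=5), (x=3, y=6)
  Distance 5: (x=0, y=0), (x=6, y=0), (x=7, y=1), (x=8, y=2), (x=7, y=3), (x=0, y=4), (x=6, y=4), (x=1, y=5), (x=5, y=5), (x=2, y=6), (x=4, y=6), (x=3, y=7)
  Distance 6: (x=7, y=0), (x=8, y=1), (x=8, y=3), (x=7, y=4), (x=0, y=5), (x=6, y=5), (x=1, y=6), (x=5, y=6), (x=2, y=7), (x=4, y=7)  <- goal reached here
One shortest path (6 moves): (x=3, y=2) -> (x=4, y=2) -> (x=5, y=2) -> (x=5, y=3) -> (x=5, y=4) -> (x=5, y=5) -> (x=5, y=6)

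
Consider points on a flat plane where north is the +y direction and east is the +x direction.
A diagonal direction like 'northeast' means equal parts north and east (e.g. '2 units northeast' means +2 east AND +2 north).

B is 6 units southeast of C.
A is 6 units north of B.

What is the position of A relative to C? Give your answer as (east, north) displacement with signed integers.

Place C at the origin (east=0, north=0).
  B is 6 units southeast of C: delta (east=+6, north=-6); B at (east=6, north=-6).
  A is 6 units north of B: delta (east=+0, north=+6); A at (east=6, north=0).
Therefore A relative to C: (east=6, north=0).

Answer: A is at (east=6, north=0) relative to C.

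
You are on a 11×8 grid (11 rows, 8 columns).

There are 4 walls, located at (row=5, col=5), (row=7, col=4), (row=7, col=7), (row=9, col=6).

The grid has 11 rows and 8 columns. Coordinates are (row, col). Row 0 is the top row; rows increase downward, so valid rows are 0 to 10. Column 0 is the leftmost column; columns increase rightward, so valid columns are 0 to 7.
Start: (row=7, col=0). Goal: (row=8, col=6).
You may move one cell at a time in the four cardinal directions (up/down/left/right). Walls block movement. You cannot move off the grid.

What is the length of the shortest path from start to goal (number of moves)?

Answer: Shortest path length: 7

Derivation:
BFS from (row=7, col=0) until reaching (row=8, col=6):
  Distance 0: (row=7, col=0)
  Distance 1: (row=6, col=0), (row=7, col=1), (row=8, col=0)
  Distance 2: (row=5, col=0), (row=6, col=1), (row=7, col=2), (row=8, col=1), (row=9, col=0)
  Distance 3: (row=4, col=0), (row=5, col=1), (row=6, col=2), (row=7, col=3), (row=8, col=2), (row=9, col=1), (row=10, col=0)
  Distance 4: (row=3, col=0), (row=4, col=1), (row=5, col=2), (row=6, col=3), (row=8, col=3), (row=9, col=2), (row=10, col=1)
  Distance 5: (row=2, col=0), (row=3, col=1), (row=4, col=2), (row=5, col=3), (row=6, col=4), (row=8, col=4), (row=9, col=3), (row=10, col=2)
  Distance 6: (row=1, col=0), (row=2, col=1), (row=3, col=2), (row=4, col=3), (row=5, col=4), (row=6, col=5), (row=8, col=5), (row=9, col=4), (row=10, col=3)
  Distance 7: (row=0, col=0), (row=1, col=1), (row=2, col=2), (row=3, col=3), (row=4, col=4), (row=6, col=6), (row=7, col=5), (row=8, col=6), (row=9, col=5), (row=10, col=4)  <- goal reached here
One shortest path (7 moves): (row=7, col=0) -> (row=7, col=1) -> (row=7, col=2) -> (row=7, col=3) -> (row=8, col=3) -> (row=8, col=4) -> (row=8, col=5) -> (row=8, col=6)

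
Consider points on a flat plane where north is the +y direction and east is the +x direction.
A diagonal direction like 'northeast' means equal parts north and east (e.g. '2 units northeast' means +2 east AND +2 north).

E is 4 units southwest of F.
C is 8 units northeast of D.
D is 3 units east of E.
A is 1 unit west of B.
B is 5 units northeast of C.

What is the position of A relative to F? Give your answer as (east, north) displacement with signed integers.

Place F at the origin (east=0, north=0).
  E is 4 units southwest of F: delta (east=-4, north=-4); E at (east=-4, north=-4).
  D is 3 units east of E: delta (east=+3, north=+0); D at (east=-1, north=-4).
  C is 8 units northeast of D: delta (east=+8, north=+8); C at (east=7, north=4).
  B is 5 units northeast of C: delta (east=+5, north=+5); B at (east=12, north=9).
  A is 1 unit west of B: delta (east=-1, north=+0); A at (east=11, north=9).
Therefore A relative to F: (east=11, north=9).

Answer: A is at (east=11, north=9) relative to F.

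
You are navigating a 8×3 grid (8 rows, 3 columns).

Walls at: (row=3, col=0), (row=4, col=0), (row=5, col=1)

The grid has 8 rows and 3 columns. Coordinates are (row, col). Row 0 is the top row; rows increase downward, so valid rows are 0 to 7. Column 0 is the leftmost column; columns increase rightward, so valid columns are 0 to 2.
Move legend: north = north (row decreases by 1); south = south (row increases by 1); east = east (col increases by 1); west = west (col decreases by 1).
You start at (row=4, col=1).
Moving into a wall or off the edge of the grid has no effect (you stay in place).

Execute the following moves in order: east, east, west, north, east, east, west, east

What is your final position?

Answer: Final position: (row=3, col=2)

Derivation:
Start: (row=4, col=1)
  east (east): (row=4, col=1) -> (row=4, col=2)
  east (east): blocked, stay at (row=4, col=2)
  west (west): (row=4, col=2) -> (row=4, col=1)
  north (north): (row=4, col=1) -> (row=3, col=1)
  east (east): (row=3, col=1) -> (row=3, col=2)
  east (east): blocked, stay at (row=3, col=2)
  west (west): (row=3, col=2) -> (row=3, col=1)
  east (east): (row=3, col=1) -> (row=3, col=2)
Final: (row=3, col=2)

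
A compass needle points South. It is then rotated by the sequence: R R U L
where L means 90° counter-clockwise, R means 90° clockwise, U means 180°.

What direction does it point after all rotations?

Answer: Final heading: East

Derivation:
Start: South
  R (right (90° clockwise)) -> West
  R (right (90° clockwise)) -> North
  U (U-turn (180°)) -> South
  L (left (90° counter-clockwise)) -> East
Final: East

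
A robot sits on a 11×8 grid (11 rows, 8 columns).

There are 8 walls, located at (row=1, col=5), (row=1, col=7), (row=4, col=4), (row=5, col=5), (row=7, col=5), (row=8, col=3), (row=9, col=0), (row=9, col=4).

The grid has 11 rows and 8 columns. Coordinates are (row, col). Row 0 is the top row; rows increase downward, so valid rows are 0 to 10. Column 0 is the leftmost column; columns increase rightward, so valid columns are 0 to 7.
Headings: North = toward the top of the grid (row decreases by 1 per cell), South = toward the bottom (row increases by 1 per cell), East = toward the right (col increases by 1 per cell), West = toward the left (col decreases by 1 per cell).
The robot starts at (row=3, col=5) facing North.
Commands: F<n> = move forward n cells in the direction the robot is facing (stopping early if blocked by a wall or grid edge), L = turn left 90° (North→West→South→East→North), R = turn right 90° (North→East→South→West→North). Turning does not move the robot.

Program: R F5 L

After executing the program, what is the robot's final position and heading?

Answer: Final position: (row=3, col=7), facing North

Derivation:
Start: (row=3, col=5), facing North
  R: turn right, now facing East
  F5: move forward 2/5 (blocked), now at (row=3, col=7)
  L: turn left, now facing North
Final: (row=3, col=7), facing North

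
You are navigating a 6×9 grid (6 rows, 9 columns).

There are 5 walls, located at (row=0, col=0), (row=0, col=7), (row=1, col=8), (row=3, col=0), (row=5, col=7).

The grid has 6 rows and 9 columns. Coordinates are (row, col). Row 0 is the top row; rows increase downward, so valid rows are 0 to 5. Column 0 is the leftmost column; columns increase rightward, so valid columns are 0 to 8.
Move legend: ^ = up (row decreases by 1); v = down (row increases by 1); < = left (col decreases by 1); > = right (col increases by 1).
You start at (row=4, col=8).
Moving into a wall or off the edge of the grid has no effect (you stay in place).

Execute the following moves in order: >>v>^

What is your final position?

Answer: Final position: (row=4, col=8)

Derivation:
Start: (row=4, col=8)
  > (right): blocked, stay at (row=4, col=8)
  > (right): blocked, stay at (row=4, col=8)
  v (down): (row=4, col=8) -> (row=5, col=8)
  > (right): blocked, stay at (row=5, col=8)
  ^ (up): (row=5, col=8) -> (row=4, col=8)
Final: (row=4, col=8)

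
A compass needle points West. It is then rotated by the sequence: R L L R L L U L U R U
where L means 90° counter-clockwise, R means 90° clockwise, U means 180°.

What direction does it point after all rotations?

Answer: Final heading: West

Derivation:
Start: West
  R (right (90° clockwise)) -> North
  L (left (90° counter-clockwise)) -> West
  L (left (90° counter-clockwise)) -> South
  R (right (90° clockwise)) -> West
  L (left (90° counter-clockwise)) -> South
  L (left (90° counter-clockwise)) -> East
  U (U-turn (180°)) -> West
  L (left (90° counter-clockwise)) -> South
  U (U-turn (180°)) -> North
  R (right (90° clockwise)) -> East
  U (U-turn (180°)) -> West
Final: West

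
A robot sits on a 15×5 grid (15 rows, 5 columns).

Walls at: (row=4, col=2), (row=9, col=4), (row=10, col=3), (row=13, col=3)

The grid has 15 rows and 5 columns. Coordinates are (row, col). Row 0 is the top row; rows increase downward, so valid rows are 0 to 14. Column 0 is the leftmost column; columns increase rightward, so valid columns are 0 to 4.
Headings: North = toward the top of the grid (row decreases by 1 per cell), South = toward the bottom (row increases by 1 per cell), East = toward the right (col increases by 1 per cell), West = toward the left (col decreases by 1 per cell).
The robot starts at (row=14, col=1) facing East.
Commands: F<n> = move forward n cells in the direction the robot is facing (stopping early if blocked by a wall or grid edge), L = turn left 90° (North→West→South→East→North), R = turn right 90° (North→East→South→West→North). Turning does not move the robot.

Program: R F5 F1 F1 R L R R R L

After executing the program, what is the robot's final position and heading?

Start: (row=14, col=1), facing East
  R: turn right, now facing South
  F5: move forward 0/5 (blocked), now at (row=14, col=1)
  F1: move forward 0/1 (blocked), now at (row=14, col=1)
  F1: move forward 0/1 (blocked), now at (row=14, col=1)
  R: turn right, now facing West
  L: turn left, now facing South
  R: turn right, now facing West
  R: turn right, now facing North
  R: turn right, now facing East
  L: turn left, now facing North
Final: (row=14, col=1), facing North

Answer: Final position: (row=14, col=1), facing North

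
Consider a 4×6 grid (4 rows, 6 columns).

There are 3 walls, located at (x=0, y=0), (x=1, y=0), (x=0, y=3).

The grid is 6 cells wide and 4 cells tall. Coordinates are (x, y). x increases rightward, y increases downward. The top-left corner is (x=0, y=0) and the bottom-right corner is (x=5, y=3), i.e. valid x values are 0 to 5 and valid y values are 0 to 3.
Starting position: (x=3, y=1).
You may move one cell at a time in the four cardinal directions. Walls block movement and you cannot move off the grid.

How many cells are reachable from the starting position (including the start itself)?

BFS flood-fill from (x=3, y=1):
  Distance 0: (x=3, y=1)
  Distance 1: (x=3, y=0), (x=2, y=1), (x=4, y=1), (x=3, y=2)
  Distance 2: (x=2, y=0), (x=4, y=0), (x=1, y=1), (x=5, y=1), (x=2, y=2), (x=4, y=2), (x=3, y=3)
  Distance 3: (x=5, y=0), (x=0, y=1), (x=1, y=2), (x=5, y=2), (x=2, y=3), (x=4, y=3)
  Distance 4: (x=0, y=2), (x=1, y=3), (x=5, y=3)
Total reachable: 21 (grid has 21 open cells total)

Answer: Reachable cells: 21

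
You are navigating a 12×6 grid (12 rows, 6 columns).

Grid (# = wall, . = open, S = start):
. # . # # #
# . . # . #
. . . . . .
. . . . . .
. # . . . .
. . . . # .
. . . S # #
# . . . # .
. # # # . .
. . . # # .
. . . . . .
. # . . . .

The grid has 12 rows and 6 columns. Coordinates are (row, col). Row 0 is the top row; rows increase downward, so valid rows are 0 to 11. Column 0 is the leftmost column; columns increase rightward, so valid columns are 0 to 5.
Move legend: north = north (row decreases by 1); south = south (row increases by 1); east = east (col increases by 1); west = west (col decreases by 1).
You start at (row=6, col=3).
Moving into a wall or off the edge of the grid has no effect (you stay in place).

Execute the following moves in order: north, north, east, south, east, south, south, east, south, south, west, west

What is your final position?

Answer: Final position: (row=5, col=5)

Derivation:
Start: (row=6, col=3)
  north (north): (row=6, col=3) -> (row=5, col=3)
  north (north): (row=5, col=3) -> (row=4, col=3)
  east (east): (row=4, col=3) -> (row=4, col=4)
  south (south): blocked, stay at (row=4, col=4)
  east (east): (row=4, col=4) -> (row=4, col=5)
  south (south): (row=4, col=5) -> (row=5, col=5)
  south (south): blocked, stay at (row=5, col=5)
  east (east): blocked, stay at (row=5, col=5)
  south (south): blocked, stay at (row=5, col=5)
  south (south): blocked, stay at (row=5, col=5)
  west (west): blocked, stay at (row=5, col=5)
  west (west): blocked, stay at (row=5, col=5)
Final: (row=5, col=5)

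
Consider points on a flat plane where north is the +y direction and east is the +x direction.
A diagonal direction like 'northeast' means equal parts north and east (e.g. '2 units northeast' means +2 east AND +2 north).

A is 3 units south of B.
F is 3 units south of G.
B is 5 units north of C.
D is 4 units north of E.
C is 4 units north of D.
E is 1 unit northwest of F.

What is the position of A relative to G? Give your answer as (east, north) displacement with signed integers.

Place G at the origin (east=0, north=0).
  F is 3 units south of G: delta (east=+0, north=-3); F at (east=0, north=-3).
  E is 1 unit northwest of F: delta (east=-1, north=+1); E at (east=-1, north=-2).
  D is 4 units north of E: delta (east=+0, north=+4); D at (east=-1, north=2).
  C is 4 units north of D: delta (east=+0, north=+4); C at (east=-1, north=6).
  B is 5 units north of C: delta (east=+0, north=+5); B at (east=-1, north=11).
  A is 3 units south of B: delta (east=+0, north=-3); A at (east=-1, north=8).
Therefore A relative to G: (east=-1, north=8).

Answer: A is at (east=-1, north=8) relative to G.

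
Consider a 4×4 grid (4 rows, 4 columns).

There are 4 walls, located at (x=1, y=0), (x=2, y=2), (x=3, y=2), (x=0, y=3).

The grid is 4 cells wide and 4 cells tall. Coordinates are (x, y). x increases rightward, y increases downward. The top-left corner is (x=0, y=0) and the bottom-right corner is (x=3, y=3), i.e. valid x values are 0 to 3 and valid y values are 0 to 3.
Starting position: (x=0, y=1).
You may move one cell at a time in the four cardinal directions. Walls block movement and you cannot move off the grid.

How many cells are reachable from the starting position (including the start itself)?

BFS flood-fill from (x=0, y=1):
  Distance 0: (x=0, y=1)
  Distance 1: (x=0, y=0), (x=1, y=1), (x=0, y=2)
  Distance 2: (x=2, y=1), (x=1, y=2)
  Distance 3: (x=2, y=0), (x=3, y=1), (x=1, y=3)
  Distance 4: (x=3, y=0), (x=2, y=3)
  Distance 5: (x=3, y=3)
Total reachable: 12 (grid has 12 open cells total)

Answer: Reachable cells: 12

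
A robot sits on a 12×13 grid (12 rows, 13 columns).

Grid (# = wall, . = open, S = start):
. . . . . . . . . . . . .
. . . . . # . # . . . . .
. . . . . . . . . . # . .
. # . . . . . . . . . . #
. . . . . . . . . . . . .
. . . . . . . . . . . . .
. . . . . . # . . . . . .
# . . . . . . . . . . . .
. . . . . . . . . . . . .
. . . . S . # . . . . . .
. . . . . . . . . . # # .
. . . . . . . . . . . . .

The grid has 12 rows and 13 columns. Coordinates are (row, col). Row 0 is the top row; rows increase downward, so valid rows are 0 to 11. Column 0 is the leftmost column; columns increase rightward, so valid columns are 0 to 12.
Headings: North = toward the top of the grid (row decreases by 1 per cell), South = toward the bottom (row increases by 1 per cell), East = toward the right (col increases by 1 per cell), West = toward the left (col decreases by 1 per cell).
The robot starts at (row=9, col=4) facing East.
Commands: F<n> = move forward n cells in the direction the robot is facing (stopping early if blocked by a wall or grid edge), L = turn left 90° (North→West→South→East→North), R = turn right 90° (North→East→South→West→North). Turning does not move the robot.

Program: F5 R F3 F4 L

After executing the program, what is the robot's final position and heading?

Answer: Final position: (row=11, col=5), facing East

Derivation:
Start: (row=9, col=4), facing East
  F5: move forward 1/5 (blocked), now at (row=9, col=5)
  R: turn right, now facing South
  F3: move forward 2/3 (blocked), now at (row=11, col=5)
  F4: move forward 0/4 (blocked), now at (row=11, col=5)
  L: turn left, now facing East
Final: (row=11, col=5), facing East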